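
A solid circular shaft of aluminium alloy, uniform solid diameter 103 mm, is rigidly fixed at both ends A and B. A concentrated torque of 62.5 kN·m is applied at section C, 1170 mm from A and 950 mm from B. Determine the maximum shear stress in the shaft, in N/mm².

161 N/mm²

With uniform GJ and both ends fixed, compatibility θ_AC = θ_CB gives T_A·a = T_B·b, together with T_A + T_B = T₀.
T_A = T₀·b/(a+b) = 62500·950/2120 = 28010 N·m; T_B = 34490 N·m.
τ in each portion: τ_AC = 1.31×10^8 Pa, τ_CB = 1.61×10^8 Pa; maximum is in CB.
τ_max = T_CB·r/J = 34490·0.0515/1.10×10^-5 = 1.608×10^8 Pa.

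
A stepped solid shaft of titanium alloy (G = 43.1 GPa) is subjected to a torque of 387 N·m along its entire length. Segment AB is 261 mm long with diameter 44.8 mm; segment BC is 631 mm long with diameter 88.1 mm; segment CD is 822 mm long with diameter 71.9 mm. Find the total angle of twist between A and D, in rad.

0.00970 rad

J_AB = π(0.0448)⁴/32 = 3.95×10^-7 m⁴; J_BC = π(0.0881)⁴/32 = 5.91×10^-6 m⁴; J_CD = π(0.0719)⁴/32 = 2.62×10^-6 m⁴.
θ = (T/G)·Σ L_i/J_i = (387.0/43.1×10⁹)·(0.261/3.95×10^-7 + 0.631/5.91×10^-6 + 0.822/2.62×10^-6) = 9.697×10^-3 rad.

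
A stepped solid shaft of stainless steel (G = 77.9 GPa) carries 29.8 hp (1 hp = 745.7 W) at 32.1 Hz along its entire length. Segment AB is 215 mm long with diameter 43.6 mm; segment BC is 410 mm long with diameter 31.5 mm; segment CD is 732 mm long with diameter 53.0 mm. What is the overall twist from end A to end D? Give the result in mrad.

ω = 2π·32.1 = 201.7 rad/s, so T = P/ω = 29.8×745.7 / 201.7 = 110.2 N·m.
J_AB = π(0.0436)⁴/32 = 3.55×10^-7 m⁴; J_BC = π(0.0315)⁴/32 = 9.67×10^-8 m⁴; J_CD = π(0.0530)⁴/32 = 7.75×10^-7 m⁴.
θ = (T/G)·Σ L_i/J_i = (110.2/77.9×10⁹)·(0.215/3.55×10^-7 + 0.410/9.67×10^-8 + 0.732/7.75×10^-7) = 8.193×10^-3 rad.

8.19 mrad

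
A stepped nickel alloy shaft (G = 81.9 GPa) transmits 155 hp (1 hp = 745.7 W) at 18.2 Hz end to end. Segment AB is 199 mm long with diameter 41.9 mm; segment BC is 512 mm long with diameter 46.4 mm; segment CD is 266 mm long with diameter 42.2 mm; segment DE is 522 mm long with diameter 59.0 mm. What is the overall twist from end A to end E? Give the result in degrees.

2.17°

ω = 2π·18.2 = 114.4 rad/s, so T = P/ω = 155×745.7 / 114.4 = 1011 N·m.
J_AB = π(0.0419)⁴/32 = 3.03×10^-7 m⁴; J_BC = π(0.0464)⁴/32 = 4.55×10^-7 m⁴; J_CD = π(0.0422)⁴/32 = 3.11×10^-7 m⁴; J_DE = π(0.0590)⁴/32 = 1.19×10^-6 m⁴.
θ = (T/G)·Σ L_i/J_i = (1011/81.9×10⁹)·(0.199/3.03×10^-7 + 0.512/4.55×10^-7 + 0.266/3.11×10^-7 + 0.522/1.19×10^-6) = 0.03796 rad.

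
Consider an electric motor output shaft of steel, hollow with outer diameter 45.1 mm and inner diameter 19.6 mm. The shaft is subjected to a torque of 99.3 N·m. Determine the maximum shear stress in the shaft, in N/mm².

J = π(d_o⁴ − d_i⁴)/32 = π(0.0451⁴ − 0.0196⁴)/32 = 3.917×10^-7 m⁴.
τ_max = T·r/J = 99.30 × 0.0226 / 3.917×10^-7 = 5.717×10^6 Pa.

5.72 N/mm²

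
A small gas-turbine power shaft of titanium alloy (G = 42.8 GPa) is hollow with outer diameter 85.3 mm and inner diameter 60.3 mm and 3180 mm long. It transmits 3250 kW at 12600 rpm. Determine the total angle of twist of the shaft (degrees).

ω = 2π·12600/60 = 1319 rad/s, so T = P/ω = 3250×10³ / 1319 = 2463 N·m.
J = π(d_o⁴ − d_i⁴)/32 = π(0.0853⁴ − 0.0603⁴)/32 = 3.900×10^-6 m⁴.
θ = T·L/(G·J) = 2463 × 3.18 / (42.8×10⁹ × 3.900×10^-6) = 0.04693 rad.

2.69°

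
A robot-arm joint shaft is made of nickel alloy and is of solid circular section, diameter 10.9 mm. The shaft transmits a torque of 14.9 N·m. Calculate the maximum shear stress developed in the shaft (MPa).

58.6 MPa

J = πd⁴/32 = π(0.0109)⁴/32 = 1.386×10^-9 m⁴.
τ_max = T·r/J = 14.90 × 0.00545 / 1.386×10^-9 = 5.860×10^7 Pa.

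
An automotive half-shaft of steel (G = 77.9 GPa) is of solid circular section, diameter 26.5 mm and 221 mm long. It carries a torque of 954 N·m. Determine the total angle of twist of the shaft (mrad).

J = πd⁴/32 = π(0.0265)⁴/32 = 4.842×10^-8 m⁴.
θ = T·L/(G·J) = 954.0 × 0.221 / (77.9×10⁹ × 4.842×10^-8) = 0.05590 rad.

55.9 mrad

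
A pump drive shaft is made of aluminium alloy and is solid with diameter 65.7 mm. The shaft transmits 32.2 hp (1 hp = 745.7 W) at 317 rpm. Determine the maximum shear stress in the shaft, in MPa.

13.0 MPa

ω = 2π·317/60 = 33.20 rad/s, so T = P/ω = 32.2×745.7 / 33.20 = 723.3 N·m.
J = πd⁴/32 = π(0.0657)⁴/32 = 1.829×10^-6 m⁴.
τ_max = T·r/J = 723.3 × 0.0329 / 1.829×10^-6 = 1.299×10^7 Pa.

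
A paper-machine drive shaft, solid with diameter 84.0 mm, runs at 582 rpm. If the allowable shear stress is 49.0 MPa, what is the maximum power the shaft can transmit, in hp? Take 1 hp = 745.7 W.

466 hp

J = πd⁴/32 = π(0.0840)⁴/32 = 4.888×10^-6 m⁴.
T_max = τ_allow·J/r = 4.90×10^7 × 4.888×10^-6 / 0.0420 = 5702 N·m.
ω = 2π·582/60 = 60.95 rad/s, so P_max = T_max·ω = 3.475×10^5 W.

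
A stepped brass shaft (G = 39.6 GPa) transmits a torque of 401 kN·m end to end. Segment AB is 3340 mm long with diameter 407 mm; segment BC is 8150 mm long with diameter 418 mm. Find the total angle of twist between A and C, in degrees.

J_AB = π(0.407)⁴/32 = 2.69×10^-3 m⁴; J_BC = π(0.418)⁴/32 = 3.00×10^-3 m⁴.
θ = (T/G)·Σ L_i/J_i = (401000/39.6×10⁹)·(3.34/2.69×10^-3 + 8.15/3.00×10^-3) = 0.04009 rad.

2.30°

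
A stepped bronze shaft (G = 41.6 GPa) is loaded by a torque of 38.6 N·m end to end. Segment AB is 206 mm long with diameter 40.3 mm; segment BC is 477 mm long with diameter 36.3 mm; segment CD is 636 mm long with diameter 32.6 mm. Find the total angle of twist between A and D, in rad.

0.00866 rad

J_AB = π(0.0403)⁴/32 = 2.59×10^-7 m⁴; J_BC = π(0.0363)⁴/32 = 1.70×10^-7 m⁴; J_CD = π(0.0326)⁴/32 = 1.11×10^-7 m⁴.
θ = (T/G)·Σ L_i/J_i = (38.60/41.6×10⁹)·(0.206/2.59×10^-7 + 0.477/1.70×10^-7 + 0.636/1.11×10^-7) = 8.657×10^-3 rad.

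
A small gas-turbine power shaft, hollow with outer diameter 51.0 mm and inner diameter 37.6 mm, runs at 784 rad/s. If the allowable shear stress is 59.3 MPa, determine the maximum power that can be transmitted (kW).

853 kW

J = π(d_o⁴ − d_i⁴)/32 = π(0.0510⁴ − 0.0376⁴)/32 = 4.679×10^-7 m⁴.
T_max = τ_allow·J/r = 5.93×10^7 × 4.679×10^-7 / 0.0255 = 1088 N·m.
ω = 784 rad/s, so P_max = T_max·ω = 8.532×10^5 W.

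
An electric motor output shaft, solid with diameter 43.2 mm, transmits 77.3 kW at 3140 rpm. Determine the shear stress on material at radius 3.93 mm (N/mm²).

ω = 2π·3140/60 = 328.8 rad/s, so T = P/ω = 77.3×10³ / 328.8 = 235.1 N·m.
J = πd⁴/32 = π(0.0432)⁴/32 = 3.419×10^-7 m⁴.
Shear stress varies linearly with radius: τ = T·r/J = 235.1 × 0.00393 / 3.419×10^-7 = 2.702×10^6 Pa.

2.70 N/mm²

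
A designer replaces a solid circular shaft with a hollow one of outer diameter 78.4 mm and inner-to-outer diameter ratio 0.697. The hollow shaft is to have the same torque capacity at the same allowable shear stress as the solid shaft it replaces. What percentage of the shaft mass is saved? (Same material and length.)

38.5 %

Equal τ_max and T ⇒ the solid shaft needs d_s³ = d_o³(1−k⁴), so d_s = 78.4·(1−0.697⁴)^(1/3) = 71.67 mm.
Area ratio A_h/A_s = d_o²(1−k²)/d_s² = (1−k²)/(1−k⁴)^(2/3) = 0.6153.
Mass saving = 1 − 0.6153 = 38.5 %.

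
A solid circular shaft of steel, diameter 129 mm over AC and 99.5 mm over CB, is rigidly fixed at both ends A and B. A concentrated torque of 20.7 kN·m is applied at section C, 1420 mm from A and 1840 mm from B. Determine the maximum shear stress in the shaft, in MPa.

38.6 MPa

Compatibility: T_A·a/J_AC = T_B·b/J_CB with T_A + T_B = T₀.
J_AC = 2.72×10^-5 m⁴, J_CB = 9.62×10^-6 m⁴, so T_A = T₀·(J_AC/a)/((J_AC/a)+(J_CB/b)) = 16260 N·m, T_B = 4441 N·m.
τ in each portion: τ_AC = 3.86×10^7 Pa, τ_CB = 2.30×10^7 Pa; maximum is in AC.
τ_max = T_AC·r/J = 16260·0.0645/2.72×10^-5 = 3.857×10^7 Pa.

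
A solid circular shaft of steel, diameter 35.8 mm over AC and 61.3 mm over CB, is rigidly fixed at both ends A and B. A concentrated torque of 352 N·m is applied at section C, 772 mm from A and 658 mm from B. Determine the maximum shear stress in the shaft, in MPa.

7.08 MPa

Compatibility: T_A·a/J_AC = T_B·b/J_CB with T_A + T_B = T₀.
J_AC = 1.61×10^-7 m⁴, J_CB = 1.39×10^-6 m⁴, so T_A = T₀·(J_AC/a)/((J_AC/a)+(J_CB/b)) = 31.75 N·m, T_B = 320.2 N·m.
τ in each portion: τ_AC = 3.52×10^6 Pa, τ_CB = 7.08×10^6 Pa; maximum is in CB.
τ_max = T_CB·r/J = 320.2·0.0307/1.39×10^-6 = 7.081×10^6 Pa.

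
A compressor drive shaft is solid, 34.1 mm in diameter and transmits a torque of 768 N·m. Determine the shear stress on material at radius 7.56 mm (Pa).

J = πd⁴/32 = π(0.0341)⁴/32 = 1.327×10^-7 m⁴.
Shear stress varies linearly with radius: τ = T·r/J = 768.0 × 0.00756 / 1.327×10^-7 = 4.374×10^7 Pa.

4.37e7 Pa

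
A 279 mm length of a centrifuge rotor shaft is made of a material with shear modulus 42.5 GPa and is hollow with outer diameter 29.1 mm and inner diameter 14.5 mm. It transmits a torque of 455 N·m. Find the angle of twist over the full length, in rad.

0.0452 rad

J = π(d_o⁴ − d_i⁴)/32 = π(0.0291⁴ − 0.0145⁴)/32 = 6.606×10^-8 m⁴.
θ = T·L/(G·J) = 455.0 × 0.279 / (42.5×10⁹ × 6.606×10^-8) = 0.04522 rad.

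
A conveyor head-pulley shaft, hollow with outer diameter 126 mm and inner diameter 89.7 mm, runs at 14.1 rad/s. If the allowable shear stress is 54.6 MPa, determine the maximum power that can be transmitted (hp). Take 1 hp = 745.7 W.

J = π(d_o⁴ − d_i⁴)/32 = π(0.126⁴ − 0.0897⁴)/32 = 1.839×10^-5 m⁴.
T_max = τ_allow·J/r = 5.46×10^7 × 1.839×10^-5 / 0.0630 = 15940 N·m.
ω = 14.1 rad/s, so P_max = T_max·ω = 2.247×10^5 W.

301 hp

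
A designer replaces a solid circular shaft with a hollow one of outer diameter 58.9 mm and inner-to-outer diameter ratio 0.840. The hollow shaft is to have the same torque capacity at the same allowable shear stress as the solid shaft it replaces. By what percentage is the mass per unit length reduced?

Equal τ_max and T ⇒ the solid shaft needs d_s³ = d_o³(1−k⁴), so d_s = 58.9·(1−0.840⁴)^(1/3) = 46.82 mm.
Area ratio A_h/A_s = d_o²(1−k²)/d_s² = (1−k²)/(1−k⁴)^(2/3) = 0.4660.
Mass saving = 1 − 0.4660 = 53.4 %.

53.4 %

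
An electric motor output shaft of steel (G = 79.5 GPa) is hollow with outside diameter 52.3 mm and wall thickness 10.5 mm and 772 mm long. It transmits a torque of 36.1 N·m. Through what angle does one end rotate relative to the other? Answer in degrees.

J = π(d_o⁴ − d_i⁴)/32 = π(0.0523⁴ − 0.0313⁴)/32 = 6.403×10^-7 m⁴.
θ = T·L/(G·J) = 36.10 × 0.772 / (79.5×10⁹ × 6.403×10^-7) = 5.475×10^-4 rad.

0.0314°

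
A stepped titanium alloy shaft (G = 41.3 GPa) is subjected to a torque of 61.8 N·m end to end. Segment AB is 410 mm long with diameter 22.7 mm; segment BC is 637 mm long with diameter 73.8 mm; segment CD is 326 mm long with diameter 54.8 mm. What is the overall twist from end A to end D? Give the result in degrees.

J_AB = π(0.0227)⁴/32 = 2.61×10^-8 m⁴; J_BC = π(0.0738)⁴/32 = 2.91×10^-6 m⁴; J_CD = π(0.0548)⁴/32 = 8.85×10^-7 m⁴.
θ = (T/G)·Σ L_i/J_i = (61.80/41.3×10⁹)·(0.410/2.61×10^-8 + 0.637/2.91×10^-6 + 0.326/8.85×10^-7) = 0.02441 rad.

1.40°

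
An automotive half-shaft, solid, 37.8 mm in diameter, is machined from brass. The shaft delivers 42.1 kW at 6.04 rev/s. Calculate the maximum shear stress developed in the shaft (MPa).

ω = 2π·6.04 = 37.95 rad/s, so T = P/ω = 42.1×10³ / 37.95 = 1109 N·m.
J = πd⁴/32 = π(0.0378)⁴/32 = 2.004×10^-7 m⁴.
τ_max = T·r/J = 1109 × 0.0189 / 2.004×10^-7 = 1.046×10^8 Pa.

105 MPa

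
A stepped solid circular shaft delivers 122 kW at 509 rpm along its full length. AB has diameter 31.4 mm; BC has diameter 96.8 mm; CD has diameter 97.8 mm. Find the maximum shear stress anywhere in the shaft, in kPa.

377000 kPa

ω = 2π·509/60 = 53.30 rad/s, so T = P/ω = 122×10³ / 53.30 = 2289 N·m.
Under the same torque, τ_max = 16T/(πd³) is largest where d is smallest — segment AB (d = 31.4 mm).
τ_max = 16·2289/(π·(0.0314)³) = 3.765×10^8 Pa.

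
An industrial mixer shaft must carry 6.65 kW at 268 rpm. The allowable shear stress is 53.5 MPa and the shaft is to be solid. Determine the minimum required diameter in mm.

ω = 2π·268/60 = 28.06 rad/s, so T = P/ω = 6.65×10³ / 28.06 = 237.0 N·m.
For a solid shaft τ_max = 16T/(πd³), so d = (16T/(π τ_allow))^(1/3) = (16·237.0/(π·5.35×10^7))^(1/3) = 0.02825 m.

28.3 mm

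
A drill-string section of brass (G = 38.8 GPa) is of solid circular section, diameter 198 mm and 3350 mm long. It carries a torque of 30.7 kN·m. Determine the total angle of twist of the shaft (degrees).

J = πd⁴/32 = π(0.198)⁴/32 = 1.509×10^-4 m⁴.
θ = T·L/(G·J) = 30700 × 3.35 / (38.8×10⁹ × 1.509×10^-4) = 0.01757 rad.

1.01°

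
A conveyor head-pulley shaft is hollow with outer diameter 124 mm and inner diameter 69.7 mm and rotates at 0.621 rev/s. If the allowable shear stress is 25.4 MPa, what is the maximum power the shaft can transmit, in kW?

J = π(d_o⁴ − d_i⁴)/32 = π(0.124⁴ − 0.0697⁴)/32 = 2.089×10^-5 m⁴.
T_max = τ_allow·J/r = 2.54×10^7 × 2.089×10^-5 / 0.0620 = 8560 N·m.
ω = 2π·0.621 = 3.902 rad/s, so P_max = T_max·ω = 3.340×10^4 W.

33.4 kW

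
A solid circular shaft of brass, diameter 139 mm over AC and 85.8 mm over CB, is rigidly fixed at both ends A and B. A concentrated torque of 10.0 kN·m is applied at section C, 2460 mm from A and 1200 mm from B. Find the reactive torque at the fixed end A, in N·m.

7710 N·m

Compatibility: T_A·a/J_AC = T_B·b/J_CB with T_A + T_B = T₀.
J_AC = 3.66×10^-5 m⁴, J_CB = 5.32×10^-6 m⁴, so T_A = T₀·(J_AC/a)/((J_AC/a)+(J_CB/b)) = 7706 N·m, T_B = 2294 N·m.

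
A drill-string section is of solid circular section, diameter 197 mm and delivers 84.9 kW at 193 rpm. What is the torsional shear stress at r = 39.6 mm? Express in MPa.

1.12 MPa

ω = 2π·193/60 = 20.21 rad/s, so T = P/ω = 84.9×10³ / 20.21 = 4201 N·m.
J = πd⁴/32 = π(0.197)⁴/32 = 1.479×10^-4 m⁴.
Shear stress varies linearly with radius: τ = T·r/J = 4201 × 0.0396 / 1.479×10^-4 = 1.125×10^6 Pa.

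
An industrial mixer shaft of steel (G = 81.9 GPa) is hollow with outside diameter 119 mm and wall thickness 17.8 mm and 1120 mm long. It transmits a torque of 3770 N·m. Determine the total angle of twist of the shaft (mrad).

J = π(d_o⁴ − d_i⁴)/32 = π(0.119⁴ − 0.0834⁴)/32 = 1.494×10^-5 m⁴.
θ = T·L/(G·J) = 3770 × 1.12 / (81.9×10⁹ × 1.494×10^-5) = 3.451×10^-3 rad.

3.45 mrad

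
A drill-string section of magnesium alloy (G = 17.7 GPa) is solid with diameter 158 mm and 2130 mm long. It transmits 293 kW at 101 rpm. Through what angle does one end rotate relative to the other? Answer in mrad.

54.5 mrad

ω = 2π·101/60 = 10.58 rad/s, so T = P/ω = 293×10³ / 10.58 = 27700 N·m.
J = πd⁴/32 = π(0.158)⁴/32 = 6.118×10^-5 m⁴.
θ = T·L/(G·J) = 27700 × 2.13 / (17.7×10⁹ × 6.118×10^-5) = 0.05449 rad.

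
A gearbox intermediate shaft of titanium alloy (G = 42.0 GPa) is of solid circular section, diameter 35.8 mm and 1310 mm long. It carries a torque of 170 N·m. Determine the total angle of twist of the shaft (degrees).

J = πd⁴/32 = π(0.0358)⁴/32 = 1.613×10^-7 m⁴.
θ = T·L/(G·J) = 170.0 × 1.31 / (42.0×10⁹ × 1.613×10^-7) = 0.03288 rad.

1.88°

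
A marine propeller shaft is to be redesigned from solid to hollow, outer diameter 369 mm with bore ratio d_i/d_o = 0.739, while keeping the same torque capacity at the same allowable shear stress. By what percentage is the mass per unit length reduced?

42.5 %

Equal τ_max and T ⇒ the solid shaft needs d_s³ = d_o³(1−k⁴), so d_s = 369·(1−0.739⁴)^(1/3) = 327.9 mm.
Area ratio A_h/A_s = d_o²(1−k²)/d_s² = (1−k²)/(1−k⁴)^(2/3) = 0.5748.
Mass saving = 1 − 0.5748 = 42.5 %.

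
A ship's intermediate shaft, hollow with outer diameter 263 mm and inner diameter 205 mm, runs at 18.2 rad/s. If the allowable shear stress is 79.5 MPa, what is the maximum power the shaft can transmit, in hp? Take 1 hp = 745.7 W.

J = π(d_o⁴ − d_i⁴)/32 = π(0.263⁴ − 0.205⁴)/32 = 2.963×10^-4 m⁴.
T_max = τ_allow·J/r = 7.95×10^7 × 2.963×10^-4 / 0.132 = 179100 N·m.
ω = 18.2 rad/s, so P_max = T_max·ω = 3.260×10^6 W.

4370 hp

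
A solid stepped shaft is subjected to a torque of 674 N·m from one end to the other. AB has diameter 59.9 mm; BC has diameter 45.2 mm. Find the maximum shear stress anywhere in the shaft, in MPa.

Under the same torque, τ_max = 16T/(πd³) is largest where d is smallest — segment BC (d = 45.2 mm).
τ_max = 16·674.0/(π·(0.0452)³) = 3.717×10^7 Pa.

37.2 MPa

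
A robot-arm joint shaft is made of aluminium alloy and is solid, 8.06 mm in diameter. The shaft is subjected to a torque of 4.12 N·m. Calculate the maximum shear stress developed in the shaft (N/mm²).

J = πd⁴/32 = π(0.00806)⁴/32 = 4.143×10^-10 m⁴.
τ_max = T·r/J = 4.120 × 0.00403 / 4.143×10^-10 = 4.007×10^7 Pa.

40.1 N/mm²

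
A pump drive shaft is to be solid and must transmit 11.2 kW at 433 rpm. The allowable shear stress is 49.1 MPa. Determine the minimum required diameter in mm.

ω = 2π·433/60 = 45.34 rad/s, so T = P/ω = 11.2×10³ / 45.34 = 247.0 N·m.
For a solid shaft τ_max = 16T/(πd³), so d = (16T/(π τ_allow))^(1/3) = (16·247.0/(π·4.91×10^7))^(1/3) = 0.02948 m.

29.5 mm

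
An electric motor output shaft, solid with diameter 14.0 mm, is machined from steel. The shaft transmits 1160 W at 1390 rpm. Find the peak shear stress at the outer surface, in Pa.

ω = 2π·1390/60 = 145.6 rad/s, so T = P/ω = 1160 / 145.6 = 7.969 N·m.
J = πd⁴/32 = π(0.0140)⁴/32 = 3.771×10^-9 m⁴.
τ_max = T·r/J = 7.969 × 0.00700 / 3.771×10^-9 = 1.479×10^7 Pa.

1.48e7 Pa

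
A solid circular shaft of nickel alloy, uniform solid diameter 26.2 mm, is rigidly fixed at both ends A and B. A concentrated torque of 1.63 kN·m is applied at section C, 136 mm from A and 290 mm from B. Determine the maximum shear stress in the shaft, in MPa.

With uniform GJ and both ends fixed, compatibility θ_AC = θ_CB gives T_A·a = T_B·b, together with T_A + T_B = T₀.
T_A = T₀·b/(a+b) = 1630·290/426.0 = 1110 N·m; T_B = 520.4 N·m.
τ in each portion: τ_AC = 3.14×10^8 Pa, τ_CB = 1.47×10^8 Pa; maximum is in AC.
τ_max = T_AC·r/J = 1110·0.0131/4.63×10^-8 = 3.142×10^8 Pa.

314 MPa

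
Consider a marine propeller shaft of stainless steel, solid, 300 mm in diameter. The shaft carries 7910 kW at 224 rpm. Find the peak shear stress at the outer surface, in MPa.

63.6 MPa

ω = 2π·224/60 = 23.46 rad/s, so T = P/ω = 7910×10³ / 23.46 = 337200 N·m.
J = πd⁴/32 = π(0.300)⁴/32 = 7.952×10^-4 m⁴.
τ_max = T·r/J = 337200 × 0.150 / 7.952×10^-4 = 6.361×10^7 Pa.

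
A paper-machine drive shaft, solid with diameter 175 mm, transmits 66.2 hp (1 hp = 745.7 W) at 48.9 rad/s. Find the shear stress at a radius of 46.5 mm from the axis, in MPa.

ω = 48.9 rad/s, so T = P/ω = 66.2×745.7 / 48.90 = 1010 N·m.
J = πd⁴/32 = π(0.175)⁴/32 = 9.208×10^-5 m⁴.
Shear stress varies linearly with radius: τ = T·r/J = 1010 × 0.0465 / 9.208×10^-5 = 5.098×10^5 Pa.

0.510 MPa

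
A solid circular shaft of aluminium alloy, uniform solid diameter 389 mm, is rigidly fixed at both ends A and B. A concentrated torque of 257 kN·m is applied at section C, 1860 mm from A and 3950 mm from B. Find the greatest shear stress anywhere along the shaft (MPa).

15.1 MPa

With uniform GJ and both ends fixed, compatibility θ_AC = θ_CB gives T_A·a = T_B·b, together with T_A + T_B = T₀.
T_A = T₀·b/(a+b) = 257000·3950/5810 = 174700 N·m; T_B = 82280 N·m.
τ in each portion: τ_AC = 1.51×10^7 Pa, τ_CB = 7.12×10^6 Pa; maximum is in AC.
τ_max = T_AC·r/J = 174700·0.195/2.25×10^-3 = 1.512×10^7 Pa.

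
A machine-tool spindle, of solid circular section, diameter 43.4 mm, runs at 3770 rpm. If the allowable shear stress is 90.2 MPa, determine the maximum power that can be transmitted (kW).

J = πd⁴/32 = π(0.0434)⁴/32 = 3.483×10^-7 m⁴.
T_max = τ_allow·J/r = 9.02×10^7 × 3.483×10^-7 / 0.0217 = 1448 N·m.
ω = 2π·3770/60 = 394.8 rad/s, so P_max = T_max·ω = 5.716×10^5 W.

572 kW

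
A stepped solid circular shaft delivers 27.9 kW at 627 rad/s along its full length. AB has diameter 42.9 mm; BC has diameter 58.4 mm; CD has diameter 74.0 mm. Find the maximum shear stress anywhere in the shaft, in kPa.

2870 kPa

ω = 627 rad/s, so T = P/ω = 27.9×10³ / 627.0 = 44.50 N·m.
Under the same torque, τ_max = 16T/(πd³) is largest where d is smallest — segment AB (d = 42.9 mm).
τ_max = 16·44.50/(π·(0.0429)³) = 2.870×10^6 Pa.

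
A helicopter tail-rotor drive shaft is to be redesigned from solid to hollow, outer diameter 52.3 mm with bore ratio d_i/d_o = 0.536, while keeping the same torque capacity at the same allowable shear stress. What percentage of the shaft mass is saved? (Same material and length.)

24.5 %

Equal τ_max and T ⇒ the solid shaft needs d_s³ = d_o³(1−k⁴), so d_s = 52.3·(1−0.536⁴)^(1/3) = 50.82 mm.
Area ratio A_h/A_s = d_o²(1−k²)/d_s² = (1−k²)/(1−k⁴)^(2/3) = 0.7548.
Mass saving = 1 − 0.7548 = 24.5 %.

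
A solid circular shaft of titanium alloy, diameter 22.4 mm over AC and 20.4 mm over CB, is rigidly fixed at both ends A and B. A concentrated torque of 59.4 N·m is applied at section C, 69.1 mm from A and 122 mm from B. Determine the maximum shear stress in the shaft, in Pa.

Compatibility: T_A·a/J_AC = T_B·b/J_CB with T_A + T_B = T₀.
J_AC = 2.47×10^-8 m⁴, J_CB = 1.70×10^-8 m⁴, so T_A = T₀·(J_AC/a)/((J_AC/a)+(J_CB/b)) = 42.75 N·m, T_B = 16.65 N·m.
τ in each portion: τ_AC = 1.94×10^7 Pa, τ_CB = 9.99×10^6 Pa; maximum is in AC.
τ_max = T_AC·r/J = 42.75·0.0112/2.47×10^-8 = 1.937×10^7 Pa.

1.94e7 Pa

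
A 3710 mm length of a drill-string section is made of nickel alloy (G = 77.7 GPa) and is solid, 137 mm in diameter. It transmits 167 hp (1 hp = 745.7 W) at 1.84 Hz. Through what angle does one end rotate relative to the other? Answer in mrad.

ω = 2π·1.84 = 11.56 rad/s, so T = P/ω = 167×745.7 / 11.56 = 10770 N·m.
J = πd⁴/32 = π(0.137)⁴/32 = 3.458×10^-5 m⁴.
θ = T·L/(G·J) = 10770 × 3.71 / (77.7×10⁹ × 3.458×10^-5) = 0.01487 rad.

14.9 mrad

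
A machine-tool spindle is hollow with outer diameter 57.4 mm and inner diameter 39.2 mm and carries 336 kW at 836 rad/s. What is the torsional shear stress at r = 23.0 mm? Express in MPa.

11.1 MPa

ω = 836 rad/s, so T = P/ω = 336×10³ / 836.0 = 401.9 N·m.
J = π(d_o⁴ − d_i⁴)/32 = π(0.0574⁴ − 0.0392⁴)/32 = 8.339×10^-7 m⁴.
Shear stress varies linearly with radius: τ = T·r/J = 401.9 × 0.0230 / 8.339×10^-7 = 1.109×10^7 Pa.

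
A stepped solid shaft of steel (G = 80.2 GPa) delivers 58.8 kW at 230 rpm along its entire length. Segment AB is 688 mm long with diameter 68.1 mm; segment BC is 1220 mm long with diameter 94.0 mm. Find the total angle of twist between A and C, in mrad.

ω = 2π·230/60 = 24.09 rad/s, so T = P/ω = 58.8×10³ / 24.09 = 2441 N·m.
J_AB = π(0.0681)⁴/32 = 2.11×10^-6 m⁴; J_BC = π(0.0940)⁴/32 = 7.66×10^-6 m⁴.
θ = (T/G)·Σ L_i/J_i = (2441/80.2×10⁹)·(0.688/2.11×10^-6 + 1.22/7.66×10^-6) = 0.01476 rad.

14.8 mrad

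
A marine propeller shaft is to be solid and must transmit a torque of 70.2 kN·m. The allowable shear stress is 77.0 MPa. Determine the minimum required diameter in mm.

167 mm

For a solid shaft τ_max = 16T/(πd³), so d = (16T/(π τ_allow))^(1/3) = (16·70200/(π·7.70×10^7))^(1/3) = 0.1668 m.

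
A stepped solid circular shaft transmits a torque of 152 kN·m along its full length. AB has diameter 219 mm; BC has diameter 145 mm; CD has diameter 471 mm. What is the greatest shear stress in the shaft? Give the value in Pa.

Under the same torque, τ_max = 16T/(πd³) is largest where d is smallest — segment BC (d = 145 mm).
τ_max = 16·152000/(π·(0.145)³) = 2.539×10^8 Pa.

2.54e8 Pa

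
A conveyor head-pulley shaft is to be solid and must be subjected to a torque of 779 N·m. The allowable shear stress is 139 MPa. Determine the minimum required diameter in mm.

30.6 mm

For a solid shaft τ_max = 16T/(πd³), so d = (16T/(π τ_allow))^(1/3) = (16·779.0/(π·1.39×10^8))^(1/3) = 0.03056 m.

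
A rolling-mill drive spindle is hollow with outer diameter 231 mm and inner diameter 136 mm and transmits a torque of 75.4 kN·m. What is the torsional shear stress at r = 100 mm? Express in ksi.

J = π(d_o⁴ − d_i⁴)/32 = π(0.231⁴ − 0.136⁴)/32 = 2.460×10^-4 m⁴.
Shear stress varies linearly with radius: τ = T·r/J = 75400 × 0.100 / 2.460×10^-4 = 3.066×10^7 Pa.

4.45 ksi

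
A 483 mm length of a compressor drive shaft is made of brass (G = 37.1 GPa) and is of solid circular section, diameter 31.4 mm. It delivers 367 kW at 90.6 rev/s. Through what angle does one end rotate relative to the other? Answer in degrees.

5.04°

ω = 2π·90.6 = 569.3 rad/s, so T = P/ω = 367×10³ / 569.3 = 644.7 N·m.
J = πd⁴/32 = π(0.0314)⁴/32 = 9.544×10^-8 m⁴.
θ = T·L/(G·J) = 644.7 × 0.483 / (37.1×10⁹ × 9.544×10^-8) = 0.08795 rad.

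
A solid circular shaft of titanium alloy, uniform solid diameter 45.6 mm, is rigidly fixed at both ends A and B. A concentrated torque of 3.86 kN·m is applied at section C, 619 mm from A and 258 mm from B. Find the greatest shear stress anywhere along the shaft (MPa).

With uniform GJ and both ends fixed, compatibility θ_AC = θ_CB gives T_A·a = T_B·b, together with T_A + T_B = T₀.
T_A = T₀·b/(a+b) = 3860·258/877.0 = 1136 N·m; T_B = 2724 N·m.
τ in each portion: τ_AC = 6.10×10^7 Pa, τ_CB = 1.46×10^8 Pa; maximum is in CB.
τ_max = T_CB·r/J = 2724·0.0228/4.24×10^-7 = 1.463×10^8 Pa.

146 MPa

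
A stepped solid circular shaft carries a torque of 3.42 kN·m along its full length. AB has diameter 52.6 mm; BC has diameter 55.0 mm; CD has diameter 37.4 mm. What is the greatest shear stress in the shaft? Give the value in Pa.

3.33e8 Pa

Under the same torque, τ_max = 16T/(πd³) is largest where d is smallest — segment CD (d = 37.4 mm).
τ_max = 16·3420/(π·(0.0374)³) = 3.330×10^8 Pa.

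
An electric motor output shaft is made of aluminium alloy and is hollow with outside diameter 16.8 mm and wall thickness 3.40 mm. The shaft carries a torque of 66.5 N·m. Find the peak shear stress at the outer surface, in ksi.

11.8 ksi

J = π(d_o⁴ − d_i⁴)/32 = π(0.0168⁴ − 0.0100⁴)/32 = 6.839×10^-9 m⁴.
τ_max = T·r/J = 66.50 × 0.00840 / 6.839×10^-9 = 8.168×10^7 Pa.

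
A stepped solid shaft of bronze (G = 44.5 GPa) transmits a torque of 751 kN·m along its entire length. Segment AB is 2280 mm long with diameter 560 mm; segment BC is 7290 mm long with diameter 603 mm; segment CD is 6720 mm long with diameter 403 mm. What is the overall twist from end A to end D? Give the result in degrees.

J_AB = π(0.560)⁴/32 = 9.65×10^-3 m⁴; J_BC = π(0.603)⁴/32 = 0.0130 m⁴; J_CD = π(0.403)⁴/32 = 2.59×10^-3 m⁴.
θ = (T/G)·Σ L_i/J_i = (751000/44.5×10⁹)·(2.28/9.65×10^-3 + 7.29/0.0130 + 6.72/2.59×10^-3) = 0.05726 rad.

3.28°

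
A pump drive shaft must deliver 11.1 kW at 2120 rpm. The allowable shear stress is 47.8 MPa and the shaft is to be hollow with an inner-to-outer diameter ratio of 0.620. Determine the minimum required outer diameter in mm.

18.4 mm

ω = 2π·2120/60 = 222.0 rad/s, so T = P/ω = 11.1×10³ / 222.0 = 50.00 N·m.
For a hollow shaft with d_i/d_o = 0.620: τ_max = 16T/(π d_o³ (1−k⁴)), so d_o = [16T/(π τ_allow (1−k⁴))]^(1/3) = [16·50.00/(π·4.78×10^7·0.8522)]^(1/3) = 0.01842 m.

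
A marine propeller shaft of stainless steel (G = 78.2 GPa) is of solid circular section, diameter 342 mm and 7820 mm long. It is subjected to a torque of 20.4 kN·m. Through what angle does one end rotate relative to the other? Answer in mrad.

1.52 mrad

J = πd⁴/32 = π(0.342)⁴/32 = 1.343×10^-3 m⁴.
θ = T·L/(G·J) = 20400 × 7.82 / (78.2×10⁹ × 1.343×10^-3) = 1.519×10^-3 rad.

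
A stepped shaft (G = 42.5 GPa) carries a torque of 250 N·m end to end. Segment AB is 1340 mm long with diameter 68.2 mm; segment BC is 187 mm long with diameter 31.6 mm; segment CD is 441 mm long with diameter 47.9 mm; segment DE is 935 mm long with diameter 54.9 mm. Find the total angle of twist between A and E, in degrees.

J_AB = π(0.0682)⁴/32 = 2.12×10^-6 m⁴; J_BC = π(0.0316)⁴/32 = 9.79×10^-8 m⁴; J_CD = π(0.0479)⁴/32 = 5.17×10^-7 m⁴; J_DE = π(0.0549)⁴/32 = 8.92×10^-7 m⁴.
θ = (T/G)·Σ L_i/J_i = (250.0/42.5×10⁹)·(1.34/2.12×10^-6 + 0.187/9.79×10^-8 + 0.441/5.17×10^-7 + 0.935/8.92×10^-7) = 0.02613 rad.

1.50°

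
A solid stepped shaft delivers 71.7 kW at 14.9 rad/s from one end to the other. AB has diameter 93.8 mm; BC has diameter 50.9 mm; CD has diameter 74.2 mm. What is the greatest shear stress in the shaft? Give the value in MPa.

ω = 14.9 rad/s, so T = P/ω = 71.7×10³ / 14.90 = 4812 N·m.
Under the same torque, τ_max = 16T/(πd³) is largest where d is smallest — segment BC (d = 50.9 mm).
τ_max = 16·4812/(π·(0.0509)³) = 1.858×10^8 Pa.

186 MPa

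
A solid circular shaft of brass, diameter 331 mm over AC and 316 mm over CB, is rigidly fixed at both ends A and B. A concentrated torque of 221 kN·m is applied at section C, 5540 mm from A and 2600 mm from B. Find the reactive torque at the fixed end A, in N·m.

79800 N·m

Compatibility: T_A·a/J_AC = T_B·b/J_CB with T_A + T_B = T₀.
J_AC = 1.18×10^-3 m⁴, J_CB = 9.79×10^-4 m⁴, so T_A = T₀·(J_AC/a)/((J_AC/a)+(J_CB/b)) = 79780 N·m, T_B = 141200 N·m.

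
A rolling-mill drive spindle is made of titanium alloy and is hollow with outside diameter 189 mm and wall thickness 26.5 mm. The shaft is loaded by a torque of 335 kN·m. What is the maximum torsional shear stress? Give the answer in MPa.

J = π(d_o⁴ − d_i⁴)/32 = π(0.189⁴ − 0.136⁴)/32 = 9.168×10^-5 m⁴.
τ_max = T·r/J = 335000 × 0.0945 / 9.168×10^-5 = 3.453×10^8 Pa.

345 MPa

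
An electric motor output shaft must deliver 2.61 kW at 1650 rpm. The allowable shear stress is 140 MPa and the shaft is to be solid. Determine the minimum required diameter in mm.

ω = 2π·1650/60 = 172.8 rad/s, so T = P/ω = 2.61×10³ / 172.8 = 15.11 N·m.
For a solid shaft τ_max = 16T/(πd³), so d = (16T/(π τ_allow))^(1/3) = (16·15.11/(π·1.40×10^8))^(1/3) = 0.008191 m.

8.19 mm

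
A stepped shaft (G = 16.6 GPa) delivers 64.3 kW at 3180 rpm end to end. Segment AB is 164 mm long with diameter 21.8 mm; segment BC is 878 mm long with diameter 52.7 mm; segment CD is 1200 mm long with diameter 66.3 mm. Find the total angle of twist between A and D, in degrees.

6.12°

ω = 2π·3180/60 = 333.0 rad/s, so T = P/ω = 64.3×10³ / 333.0 = 193.1 N·m.
J_AB = π(0.0218)⁴/32 = 2.22×10^-8 m⁴; J_BC = π(0.0527)⁴/32 = 7.57×10^-7 m⁴; J_CD = π(0.0663)⁴/32 = 1.90×10^-6 m⁴.
θ = (T/G)·Σ L_i/J_i = (193.1/16.6×10⁹)·(0.164/2.22×10^-8 + 0.878/7.57×10^-7 + 1.20/1.90×10^-6) = 0.1069 rad.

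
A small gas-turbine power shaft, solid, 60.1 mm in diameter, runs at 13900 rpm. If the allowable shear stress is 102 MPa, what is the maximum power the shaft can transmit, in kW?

6330 kW

J = πd⁴/32 = π(0.0601)⁴/32 = 1.281×10^-6 m⁴.
T_max = τ_allow·J/r = 1.02×10^8 × 1.281×10^-6 / 0.0301 = 4348 N·m.
ω = 2π·13900/60 = 1456 rad/s, so P_max = T_max·ω = 6.328×10^6 W.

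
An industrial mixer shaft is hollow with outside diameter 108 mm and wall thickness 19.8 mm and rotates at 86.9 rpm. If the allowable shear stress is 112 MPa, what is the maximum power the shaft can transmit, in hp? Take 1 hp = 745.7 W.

J = π(d_o⁴ − d_i⁴)/32 = π(0.108⁴ − 0.0684⁴)/32 = 1.121×10^-5 m⁴.
T_max = τ_allow·J/r = 1.12×10^8 × 1.121×10^-5 / 0.0540 = 23250 N·m.
ω = 2π·86.9/60 = 9.100 rad/s, so P_max = T_max·ω = 2.115×10^5 W.

284 hp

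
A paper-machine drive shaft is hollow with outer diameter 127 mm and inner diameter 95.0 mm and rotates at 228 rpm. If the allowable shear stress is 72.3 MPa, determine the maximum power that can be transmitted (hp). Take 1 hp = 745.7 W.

640 hp

J = π(d_o⁴ − d_i⁴)/32 = π(0.127⁴ − 0.0950⁴)/32 = 1.754×10^-5 m⁴.
T_max = τ_allow·J/r = 7.23×10^7 × 1.754×10^-5 / 0.0635 = 19970 N·m.
ω = 2π·228/60 = 23.88 rad/s, so P_max = T_max·ω = 4.769×10^5 W.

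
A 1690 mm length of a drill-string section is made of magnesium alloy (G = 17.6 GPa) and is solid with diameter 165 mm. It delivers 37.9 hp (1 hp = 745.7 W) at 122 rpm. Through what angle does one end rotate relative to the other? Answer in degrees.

ω = 2π·122/60 = 12.78 rad/s, so T = P/ω = 37.9×745.7 / 12.78 = 2212 N·m.
J = πd⁴/32 = π(0.165)⁴/32 = 7.277×10^-5 m⁴.
θ = T·L/(G·J) = 2212 × 1.69 / (17.6×10⁹ × 7.277×10^-5) = 2.919×10^-3 rad.

0.167°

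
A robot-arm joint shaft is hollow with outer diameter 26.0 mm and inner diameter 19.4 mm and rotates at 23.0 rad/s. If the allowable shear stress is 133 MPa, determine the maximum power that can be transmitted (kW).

7.28 kW

J = π(d_o⁴ − d_i⁴)/32 = π(0.0260⁴ − 0.0194⁴)/32 = 3.096×10^-8 m⁴.
T_max = τ_allow·J/r = 1.33×10^8 × 3.096×10^-8 / 0.0130 = 316.7 N·m.
ω = 23.0 rad/s, so P_max = T_max·ω = 7285 W.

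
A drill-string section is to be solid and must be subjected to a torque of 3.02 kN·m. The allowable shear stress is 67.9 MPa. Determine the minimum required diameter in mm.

For a solid shaft τ_max = 16T/(πd³), so d = (16T/(π τ_allow))^(1/3) = (16·3020/(π·6.79×10^7))^(1/3) = 0.06096 m.

61.0 mm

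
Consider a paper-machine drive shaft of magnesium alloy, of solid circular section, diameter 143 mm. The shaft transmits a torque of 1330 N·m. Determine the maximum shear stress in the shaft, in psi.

J = πd⁴/32 = π(0.143)⁴/32 = 4.105×10^-5 m⁴.
τ_max = T·r/J = 1330 × 0.0715 / 4.105×10^-5 = 2.316×10^6 Pa.

336 psi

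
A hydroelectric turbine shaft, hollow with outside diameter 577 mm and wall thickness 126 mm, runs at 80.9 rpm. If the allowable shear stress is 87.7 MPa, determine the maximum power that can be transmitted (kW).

J = π(d_o⁴ − d_i⁴)/32 = π(0.577⁴ − 0.325⁴)/32 = 9.787×10^-3 m⁴.
T_max = τ_allow·J/r = 8.77×10^7 × 9.787×10^-3 / 0.288 = 2.975e6 N·m.
ω = 2π·80.9/60 = 8.472 rad/s, so P_max = T_max·ω = 2.520×10^7 W.

25200 kW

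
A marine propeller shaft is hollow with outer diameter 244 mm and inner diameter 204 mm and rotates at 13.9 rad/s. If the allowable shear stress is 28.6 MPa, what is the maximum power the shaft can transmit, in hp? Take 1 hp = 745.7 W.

778 hp

J = π(d_o⁴ − d_i⁴)/32 = π(0.244⁴ − 0.204⁴)/32 = 1.780×10^-4 m⁴.
T_max = τ_allow·J/r = 2.86×10^7 × 1.780×10^-4 / 0.122 = 41720 N·m.
ω = 13.9 rad/s, so P_max = T_max·ω = 5.799×10^5 W.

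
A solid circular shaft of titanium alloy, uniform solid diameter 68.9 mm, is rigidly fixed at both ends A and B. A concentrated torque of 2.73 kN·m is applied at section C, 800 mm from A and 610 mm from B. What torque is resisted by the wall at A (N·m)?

1180 N·m

With uniform GJ and both ends fixed, compatibility θ_AC = θ_CB gives T_A·a = T_B·b, together with T_A + T_B = T₀.
T_A = T₀·b/(a+b) = 2730·610/1410 = 1181 N·m; T_B = 1549 N·m.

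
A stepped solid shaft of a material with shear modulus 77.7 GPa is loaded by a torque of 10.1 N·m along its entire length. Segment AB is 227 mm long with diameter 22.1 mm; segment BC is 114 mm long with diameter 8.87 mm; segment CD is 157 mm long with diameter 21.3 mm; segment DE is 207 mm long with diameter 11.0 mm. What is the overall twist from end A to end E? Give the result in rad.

0.0454 rad

J_AB = π(0.0221)⁴/32 = 2.34×10^-8 m⁴; J_BC = π(0.00887)⁴/32 = 6.08×10^-10 m⁴; J_CD = π(0.0213)⁴/32 = 2.02×10^-8 m⁴; J_DE = π(0.0110)⁴/32 = 1.44×10^-9 m⁴.
θ = (T/G)·Σ L_i/J_i = (10.10/77.7×10⁹)·(0.227/2.34×10^-8 + 0.114/6.08×10^-10 + 0.157/2.02×10^-8 + 0.207/1.44×10^-9) = 0.04537 rad.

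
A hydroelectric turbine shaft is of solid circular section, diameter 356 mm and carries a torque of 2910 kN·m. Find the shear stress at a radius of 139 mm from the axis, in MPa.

J = πd⁴/32 = π(0.356)⁴/32 = 1.577×10^-3 m⁴.
Shear stress varies linearly with radius: τ = T·r/J = 2.910e6 × 0.139 / 1.577×10^-3 = 2.565×10^8 Pa.

257 MPa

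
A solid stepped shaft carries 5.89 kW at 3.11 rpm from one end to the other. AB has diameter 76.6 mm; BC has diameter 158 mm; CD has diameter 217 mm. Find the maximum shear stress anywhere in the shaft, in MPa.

ω = 2π·3.11/60 = 0.3257 rad/s, so T = P/ω = 5.89×10³ / 0.3257 = 18090 N·m.
Under the same torque, τ_max = 16T/(πd³) is largest where d is smallest — segment AB (d = 76.6 mm).
τ_max = 16·18090/(π·(0.0766)³) = 2.049×10^8 Pa.

205 MPa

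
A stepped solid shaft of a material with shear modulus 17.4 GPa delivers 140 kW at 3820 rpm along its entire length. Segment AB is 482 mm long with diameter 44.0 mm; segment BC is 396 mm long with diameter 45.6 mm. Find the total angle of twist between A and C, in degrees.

2.58°

ω = 2π·3820/60 = 400.0 rad/s, so T = P/ω = 140×10³ / 400.0 = 350.0 N·m.
J_AB = π(0.0440)⁴/32 = 3.68×10^-7 m⁴; J_BC = π(0.0456)⁴/32 = 4.24×10^-7 m⁴.
θ = (T/G)·Σ L_i/J_i = (350.0/17.4×10⁹)·(0.482/3.68×10^-7 + 0.396/4.24×10^-7) = 0.04511 rad.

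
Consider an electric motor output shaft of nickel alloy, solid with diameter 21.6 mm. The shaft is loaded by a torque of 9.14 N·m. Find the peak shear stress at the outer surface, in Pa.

4.62e6 Pa

J = πd⁴/32 = π(0.0216)⁴/32 = 2.137×10^-8 m⁴.
τ_max = T·r/J = 9.140 × 0.0108 / 2.137×10^-8 = 4.619×10^6 Pa.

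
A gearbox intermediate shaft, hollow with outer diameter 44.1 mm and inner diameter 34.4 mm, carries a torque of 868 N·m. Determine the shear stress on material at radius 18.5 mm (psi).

J = π(d_o⁴ − d_i⁴)/32 = π(0.0441⁴ − 0.0344⁴)/32 = 2.338×10^-7 m⁴.
Shear stress varies linearly with radius: τ = T·r/J = 868.0 × 0.0185 / 2.338×10^-7 = 6.867×10^7 Pa.

9960 psi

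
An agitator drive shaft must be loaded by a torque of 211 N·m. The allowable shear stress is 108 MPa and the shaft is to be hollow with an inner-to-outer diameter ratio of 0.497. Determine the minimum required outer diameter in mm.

22.0 mm

For a hollow shaft with d_i/d_o = 0.497: τ_max = 16T/(π d_o³ (1−k⁴)), so d_o = [16T/(π τ_allow (1−k⁴))]^(1/3) = [16·211.0/(π·1.08×10^8·0.9390)]^(1/3) = 0.02196 m.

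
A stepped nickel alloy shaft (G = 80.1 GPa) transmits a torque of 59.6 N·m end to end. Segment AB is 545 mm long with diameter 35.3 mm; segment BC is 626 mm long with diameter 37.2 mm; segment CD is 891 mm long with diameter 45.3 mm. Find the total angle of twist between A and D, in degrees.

0.386°

J_AB = π(0.0353)⁴/32 = 1.52×10^-7 m⁴; J_BC = π(0.0372)⁴/32 = 1.88×10^-7 m⁴; J_CD = π(0.0453)⁴/32 = 4.13×10^-7 m⁴.
θ = (T/G)·Σ L_i/J_i = (59.60/80.1×10⁹)·(0.545/1.52×10^-7 + 0.626/1.88×10^-7 + 0.891/4.13×10^-7) = 6.741×10^-3 rad.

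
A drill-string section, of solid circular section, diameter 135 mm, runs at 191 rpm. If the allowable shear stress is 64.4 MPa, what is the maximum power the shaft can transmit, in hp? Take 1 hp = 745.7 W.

834 hp

J = πd⁴/32 = π(0.135)⁴/32 = 3.261×10^-5 m⁴.
T_max = τ_allow·J/r = 6.44×10^7 × 3.261×10^-5 / 0.0675 = 31110 N·m.
ω = 2π·191/60 = 20.00 rad/s, so P_max = T_max·ω = 6.223×10^5 W.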